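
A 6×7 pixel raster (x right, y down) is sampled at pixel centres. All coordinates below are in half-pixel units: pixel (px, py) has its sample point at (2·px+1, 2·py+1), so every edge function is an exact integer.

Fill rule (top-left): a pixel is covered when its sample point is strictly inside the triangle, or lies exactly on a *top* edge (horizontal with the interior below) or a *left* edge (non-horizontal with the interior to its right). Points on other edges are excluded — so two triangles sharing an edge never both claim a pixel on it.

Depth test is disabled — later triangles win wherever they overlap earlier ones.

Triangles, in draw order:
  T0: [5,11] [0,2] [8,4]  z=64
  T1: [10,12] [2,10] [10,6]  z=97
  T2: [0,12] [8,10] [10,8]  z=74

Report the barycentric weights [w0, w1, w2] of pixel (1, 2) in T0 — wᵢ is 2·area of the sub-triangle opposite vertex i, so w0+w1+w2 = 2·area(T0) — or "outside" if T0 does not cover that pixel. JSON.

T0:
  2·area = 62
  edge (5, 11)→(0, 2): d=(-5,-9) top-left  bias=+0
  edge (0, 2)→(8, 4): d=(8,2) right/bottom  bias=-1
  edge (8, 4)→(5, 11): d=(-3,7) right/bottom  bias=-1
    (0,1)@(1, 3): e=[4,6,52] → █
    (1,1)@(3, 3): e=[22,2,38] → █
    (2,1)@(5, 3): e=[40,-2,24] → ·
    (0,2)@(1, 5): e=[-6,22,46] → ·
    (1,2)@(3, 5): e=[12,18,32] → █
    (2,2)@(5, 5): e=[30,14,18] → █
    (3,2)@(7, 5): e=[48,10,4] → █
    (4,2)@(9, 5): e=[66,6,-10] → ·
    (1,3)@(3, 7): e=[2,34,26] → █
    (3,3)@(7, 7): e=[38,26,-2] → ·
    (1,4)@(3, 9): e=[-8,50,20] → ·
    (2,4)@(5, 9): e=[10,46,6] → █
    (2,5)@(5, 11): e=[0,62,0] → ·  [on edge]
  covered (8 px):
    · · · · · ·
    █ █ · · · ·
    · █ █ █ · ·
    · █ █ · · ·
    · · █ · · ·
    · · · · · ·
    · · · · · ·
T1:
  2·area = 48
  edge (10, 12)→(2, 10): d=(-8,-2) top-left  bias=+0
  edge (2, 10)→(10, 6): d=(8,-4) top-left  bias=+0
  edge (10, 6)→(10, 12): d=(0,6) right/bottom  bias=-1
    (4,3)@(9, 7): e=[38,4,6] → █
    (5,3)@(11, 7): e=[42,12,-6] → ·
    (2,4)@(5, 9): e=[14,4,30] → █
    (3,4)@(7, 9): e=[18,12,18] → █
    (5,4)@(11, 9): e=[26,28,-6] → ·
    (2,5)@(5, 11): e=[-2,20,30] → ·
    (3,5)@(7, 11): e=[2,28,18] → █
    (5,5)@(11, 11): e=[10,44,-6] → ·
    (3,6)@(7, 13): e=[-14,44,18] → ·
    (4,6)@(9, 13): e=[-10,52,6] → ·
  covered (6 px):
    · · · · · ·
    · · · · · ·
    · · · · · ·
    · · · · █ ·
    · · █ █ █ ·
    · · · █ █ ·
    · · · · · ·
T2:
  2·area = 12  (B↔C swapped to make it positive)
  edge (0, 12)→(10, 8): d=(10,-4) top-left  bias=+0
  edge (10, 8)→(8, 10): d=(-2,2) right/bottom  bias=-1
  edge (8, 10)→(0, 12): d=(-8,2) right/bottom  bias=-1
    (5,3)@(11, 7): e=[-6,0,18] → ·  [on edge]
    (4,4)@(9, 9): e=[6,0,6] → ·  [on edge]
    (1,5)@(3, 11): e=[2,8,2] → █
    (2,5)@(5, 11): e=[10,4,-2] → ·
    (3,5)@(7, 11): e=[18,0,-6] → ·  [on edge]
    (1,6)@(3, 13): e=[22,4,-14] → ·
    (2,6)@(5, 13): e=[30,0,-18] → ·  [on edge]
  covered (1 px):
    · · · · · ·
    · · · · · ·
    · · · · · ·
    · · · · · ·
    · · · · · ·
    · █ · · · ·
    · · · · · ·

Final: [18,32,12]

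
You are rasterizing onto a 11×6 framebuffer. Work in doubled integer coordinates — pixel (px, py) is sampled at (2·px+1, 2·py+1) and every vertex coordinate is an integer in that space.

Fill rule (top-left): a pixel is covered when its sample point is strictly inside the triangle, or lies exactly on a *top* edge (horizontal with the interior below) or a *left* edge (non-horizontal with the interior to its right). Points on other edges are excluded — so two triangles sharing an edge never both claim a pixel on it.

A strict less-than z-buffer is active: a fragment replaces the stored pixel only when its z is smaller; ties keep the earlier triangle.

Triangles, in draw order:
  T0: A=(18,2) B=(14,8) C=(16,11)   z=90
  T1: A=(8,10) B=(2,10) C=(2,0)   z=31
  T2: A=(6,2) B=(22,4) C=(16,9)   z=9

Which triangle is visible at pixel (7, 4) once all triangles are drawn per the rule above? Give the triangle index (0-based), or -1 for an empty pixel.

T0:
  2·area = 24  (B↔C swapped to make it positive)
  edge (18, 2)→(16, 11): d=(-2,9) right/bottom  bias=-1
  edge (16, 11)→(14, 8): d=(-2,-3) top-left  bias=+0
  edge (14, 8)→(18, 2): d=(4,-6) top-left  bias=+0
    (8,2)@(17, 5): e=[3,15,6] → X
    (9,2)@(19, 5): e=[-15,21,18] → .
    (7,3)@(15, 7): e=[17,5,2] → X
    (8,3)@(17, 7): e=[-1,11,14] → .
    (7,4)@(15, 9): e=[13,1,10] → X
    (8,4)@(17, 9): e=[-5,7,22] → .
    (7,5)@(15, 11): e=[9,-3,18] → .
  covered (3 px):
    . . . . . . . . . . .
    . . . . . . . . . . .
    . . . . . . . . X . .
    . . . . . . . X . . .
    . . . . . . . X . . .
    . . . . . . . . . . .
T1:
  2·area = 60
  edge (8, 10)→(2, 10): d=(-6,0) right/bottom  bias=-1
  edge (2, 10)→(2, 0): d=(0,-10) top-left  bias=+0
  edge (2, 0)→(8, 10): d=(6,10) right/bottom  bias=-1
    (1,1)@(3, 3): e=[42,10,8] → X
    (2,1)@(5, 3): e=[42,30,-12] → .
    (1,2)@(3, 5): e=[30,10,20] → X
    (2,2)@(5, 5): e=[30,30,0] → .  [on edge]
    (1,3)@(3, 7): e=[18,10,32] → X
    (2,3)@(5, 7): e=[18,30,12] → X
    (3,3)@(7, 7): e=[18,50,-8] → .
    (1,4)@(3, 9): e=[6,10,44] → X
    (3,4)@(7, 9): e=[6,50,4] → X
    (4,4)@(9, 9): e=[6,70,-16] → .
    (1,5)@(3, 11): e=[-6,10,56] → .
    (2,5)@(5, 11): e=[-6,30,36] → .
  covered (7 px):
    . . . . . . . . . . .
    . X . . . . . . . . .
    . X . . . . . . . . .
    . X X . . . . . . . .
    . X X X . . . . . . .
    . . . . . . . . . . .
T2:
  2·area = 92
  edge (6, 2)→(22, 4): d=(16,2) right/bottom  bias=-1
  edge (22, 4)→(16, 9): d=(-6,5) right/bottom  bias=-1
  edge (16, 9)→(6, 2): d=(-10,-7) top-left  bias=+0
    (4,1)@(9, 3): e=[10,71,11] → X
    (5,1)@(11, 3): e=[6,61,25] → X
    (6,1)@(13, 3): e=[2,51,39] → X
    (7,1)@(15, 3): e=[-2,41,53] → .
    (4,2)@(9, 5): e=[42,59,-9] → .
    (5,2)@(11, 5): e=[38,49,5] → X
    (7,2)@(15, 5): e=[30,29,33] → X
    (8,2)@(17, 5): e=[26,19,47] → X
    (9,2)@(19, 5): e=[22,9,61] → X
    (10,2)@(21, 5): e=[18,-1,75] → .
    (5,3)@(11, 7): e=[70,37,-15] → .
    (6,3)@(13, 7): e=[66,27,-1] → .
  covered (10 px):
    . . . . . . . . . . .
    . . . . X X X . . . .
    . . . . . X X X X X .
    . . . . . . . X X . .
    . . . . . . . . . . .
    . . . . . . . . . . .

Z-buffer (winner per pixel, '.' = empty):
  . . . . . . . . . . .
  . 1 . . 2 2 2 . . . .
  . 1 . . . 2 2 2 2 2 .
  . 1 1 . . . . 2 2 . .
  . 1 1 1 . . . 0 . . .
  . . . . . . . . . . .

Answer: 0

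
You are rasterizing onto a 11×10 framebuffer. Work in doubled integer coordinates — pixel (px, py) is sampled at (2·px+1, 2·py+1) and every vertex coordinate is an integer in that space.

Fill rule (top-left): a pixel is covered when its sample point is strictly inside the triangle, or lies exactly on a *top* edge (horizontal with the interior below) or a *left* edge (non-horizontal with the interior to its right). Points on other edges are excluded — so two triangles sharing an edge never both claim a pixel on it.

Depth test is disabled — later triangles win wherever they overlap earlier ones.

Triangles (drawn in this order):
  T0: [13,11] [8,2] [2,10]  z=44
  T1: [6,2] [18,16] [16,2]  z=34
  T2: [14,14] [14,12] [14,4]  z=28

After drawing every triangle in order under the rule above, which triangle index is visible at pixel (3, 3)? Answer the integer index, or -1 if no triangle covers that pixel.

T0:
  2·area = 94  (B↔C swapped to make it positive)
  edge (13, 11)→(2, 10): d=(-11,-1) top-left  bias=+0
  edge (2, 10)→(8, 2): d=(6,-8) top-left  bias=+0
  edge (8, 2)→(13, 11): d=(5,9) right/bottom  bias=-1
    (3,2)@(7, 5): e=[60,10,24] → X
    (4,2)@(9, 5): e=[62,26,6] → X
    (5,2)@(11, 5): e=[64,42,-12] → .
    (2,3)@(5, 7): e=[36,6,52] → X
    (5,3)@(11, 7): e=[42,54,-2] → .
    (1,4)@(3, 9): e=[12,2,80] → X
    (5,4)@(11, 9): e=[20,66,8] → X
    (6,4)@(13, 9): e=[22,82,-10] → .
    (1,5)@(3, 11): e=[-10,14,90] → .
    (2,5)@(5, 11): e=[-8,30,72] → .
    (3,5)@(7, 11): e=[-6,46,54] → .
    (4,5)@(9, 11): e=[-4,62,36] → .
    (6,5)@(13, 11): e=[0,94,0] → .  [on edge]
  covered (10 px):
    . . . . . . . . . . .
    . . . . . . . . . . .
    . . . X X . . . . . .
    . . X X X . . . . . .
    . X X X X X . . . . .
    . . . . . . . . . . .
    . . . . . . . . . . .
    . . . . . . . . . . .
    . . . . . . . . . . .
    . . . . . . . . . . .
T1:
  2·area = 140  (B↔C swapped to make it positive)
  edge (6, 2)→(16, 2): d=(10,0) top-left  bias=+0
  edge (16, 2)→(18, 16): d=(2,14) right/bottom  bias=-1
  edge (18, 16)→(6, 2): d=(-12,-14) top-left  bias=+0
    (3,1)@(7, 3): e=[10,128,2] → X
    (4,1)@(9, 3): e=[10,100,30] → X
    (5,1)@(11, 3): e=[10,72,58] → X
    (6,1)@(13, 3): e=[10,44,86] → X
    (7,1)@(15, 3): e=[10,16,114] → X
    (8,1)@(17, 3): e=[10,-12,142] → .
    (3,2)@(7, 5): e=[30,132,-22] → .
    (4,2)@(9, 5): e=[30,104,6] → X
    (8,2)@(17, 5): e=[30,-8,118] → .
    (4,3)@(9, 7): e=[50,108,-18] → .
    (5,3)@(11, 7): e=[50,80,10] → X
    (8,3)@(17, 7): e=[50,-4,94] → .
    (8,4)@(17, 9): e=[70,0,70] → .  [on edge]
  covered (17 px):
    . . . . . . . . . . .
    . . . X X X X X . . .
    . . . . X X X X . . .
    . . . . . X X X . . .
    . . . . . . X X . . .
    . . . . . . . X X . .
    . . . . . . . . X . .
    . . . . . . . . . . .
    . . . . . . . . . . .
    . . . . . . . . . . .
T2:
  degenerate (2·area = 0) — covers nothing

Z-buffer (winner per pixel, '.' = empty):
  . . . . . . . . . . .
  . . . 1 1 1 1 1 . . .
  . . . 0 1 1 1 1 . . .
  . . 0 0 0 1 1 1 . . .
  . 0 0 0 0 0 1 1 . . .
  . . . . . . . 1 1 . .
  . . . . . . . . 1 . .
  . . . . . . . . . . .
  . . . . . . . . . . .
  . . . . . . . . . . .

Result: 0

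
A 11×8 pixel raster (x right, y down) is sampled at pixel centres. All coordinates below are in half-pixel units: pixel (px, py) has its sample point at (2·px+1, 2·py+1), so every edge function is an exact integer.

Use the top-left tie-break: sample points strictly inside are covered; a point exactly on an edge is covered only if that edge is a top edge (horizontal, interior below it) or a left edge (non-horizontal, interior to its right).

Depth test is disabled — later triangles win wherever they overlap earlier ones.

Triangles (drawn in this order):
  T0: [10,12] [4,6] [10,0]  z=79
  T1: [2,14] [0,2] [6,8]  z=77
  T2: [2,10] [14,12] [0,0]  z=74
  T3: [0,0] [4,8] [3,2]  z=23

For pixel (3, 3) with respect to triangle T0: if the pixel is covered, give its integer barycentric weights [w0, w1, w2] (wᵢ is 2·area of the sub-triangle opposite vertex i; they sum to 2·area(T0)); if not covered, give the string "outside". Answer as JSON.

T0:
  2·area = 72
  edge (10, 12)→(4, 6): d=(-6,-6) top-left  bias=+0
  edge (4, 6)→(10, 0): d=(6,-6) top-left  bias=+0
  edge (10, 0)→(10, 12): d=(0,12) right/bottom  bias=-1
    (4,0)@(9, 1): e=[60,0,12] → X  [on edge]
    (5,0)@(11, 1): e=[72,12,-12] → .
    (0,1)@(1, 3): e=[0,-36,108] → .  [on edge]
    (3,1)@(7, 3): e=[36,0,36] → X  [on edge]
    (5,1)@(11, 3): e=[60,24,-12] → .
    (1,2)@(3, 5): e=[0,-12,84] → .  [on edge]
    (2,2)@(5, 5): e=[12,0,60] → X  [on edge]
    (5,2)@(11, 5): e=[48,36,-12] → .
    (1,3)@(3, 7): e=[-12,0,84] → .  [on edge]
    (2,3)@(5, 7): e=[0,12,60] → X  [on edge]
    (5,3)@(11, 7): e=[36,48,-12] → .
    (0,4)@(1, 9): e=[-36,0,108] → .  [on edge]
    (3,4)@(7, 9): e=[0,36,36] → X  [on edge]
    (4,5)@(9, 11): e=[0,60,12] → X  [on edge]
    (5,6)@(11, 13): e=[0,84,-12] → .  [on edge]
    (6,7)@(13, 15): e=[0,108,-36] → .  [on edge]
  covered (12 px):
    . . . . X . . . . . .
    . . . X X . . . . . .
    . . X X X . . . . . .
    . . X X X . . . . . .
    . . . X X . . . . . .
    . . . . X . . . . . .
    . . . . . . . . . . .
    . . . . . . . . . . .
T1:
  2·area = 60
  edge (2, 14)→(0, 2): d=(-2,-12) top-left  bias=+0
  edge (0, 2)→(6, 8): d=(6,6) right/bottom  bias=-1
  edge (6, 8)→(2, 14): d=(-4,6) right/bottom  bias=-1
    (0,1)@(1, 3): e=[10,0,50] → .  [on edge]
    (0,2)@(1, 5): e=[6,12,42] → X
    (1,2)@(3, 5): e=[30,0,30] → .  [on edge]
    (0,3)@(1, 7): e=[2,24,34] → X
    (1,3)@(3, 7): e=[26,12,22] → X
    (2,3)@(5, 7): e=[50,0,10] → .  [on edge]
    (0,4)@(1, 9): e=[-2,36,26] → .
    (1,4)@(3, 9): e=[22,24,14] → X
    (2,4)@(5, 9): e=[46,12,2] → X
    (3,4)@(7, 9): e=[70,0,-10] → .  [on edge]
    (1,5)@(3, 11): e=[18,36,6] → X
    (2,5)@(5, 11): e=[42,24,-6] → .
    (4,5)@(9, 11): e=[90,0,-30] → .  [on edge]
    (5,6)@(11, 13): e=[110,0,-50] → .  [on edge]
    (6,7)@(13, 15): e=[130,0,-70] → .  [on edge]
  covered (6 px):
    . . . . . . . . . . .
    . . . . . . . . . . .
    X . . . . . . . . . .
    X X . . . . . . . . .
    . X X . . . . . . . .
    . X . . . . . . . . .
    . . . . . . . . . . .
    . . . . . . . . . . .
T2:
  2·area = 116  (B↔C swapped to make it positive)
  edge (2, 10)→(0, 0): d=(-2,-10) top-left  bias=+0
  edge (0, 0)→(14, 12): d=(14,12) right/bottom  bias=-1
  edge (14, 12)→(2, 10): d=(-12,-2) top-left  bias=+0
    (0,0)@(1, 1): e=[8,2,106] → X
    (1,0)@(3, 1): e=[28,-22,110] → .
    (0,1)@(1, 3): e=[4,30,82] → X
    (1,1)@(3, 3): e=[24,6,86] → X
    (2,1)@(5, 3): e=[44,-18,90] → .
    (0,2)@(1, 5): e=[0,58,58] → X  [on edge]
    (2,2)@(5, 5): e=[40,10,66] → X
    (3,2)@(7, 5): e=[60,-14,70] → .
    (0,3)@(1, 7): e=[-4,86,34] → .
    (1,3)@(3, 7): e=[16,62,38] → X
    (3,3)@(7, 7): e=[56,14,46] → X
    (4,3)@(9, 7): e=[76,-10,50] → .
    (1,7)@(3, 15): e=[0,174,-58] → .  [on edge]
  covered (15 px):
    X . . . . . . . . . .
    X X . . . . . . . . .
    X X X . . . . . . . .
    . X X X . . . . . . .
    . X X X X . . . . . .
    . . . . X X . . . . .
    . . . . . . . . . . .
    . . . . . . . . . . .
T3:
  2·area = 16  (B↔C swapped to make it positive)
  edge (0, 0)→(3, 2): d=(3,2) right/bottom  bias=-1
  edge (3, 2)→(4, 8): d=(1,6) right/bottom  bias=-1
  edge (4, 8)→(0, 0): d=(-4,-8) top-left  bias=+0
    (0,0)@(1, 1): e=[1,11,4] → X
    (1,0)@(3, 1): e=[-3,-1,20] → .
    (0,1)@(1, 3): e=[7,13,-4] → .
    (1,1)@(3, 3): e=[3,1,12] → X
    (2,1)@(5, 3): e=[-1,-11,28] → .
    (1,2)@(3, 5): e=[9,3,4] → X
    (2,2)@(5, 5): e=[5,-9,20] → .
    (1,3)@(3, 7): e=[15,5,-4] → .
  covered (3 px):
    X . . . . . . . . . .
    . X . . . . . . . . .
    . X . . . . . . . . .
    . . . . . . . . . . .
    . . . . . . . . . . .
    . . . . . . . . . . .
    . . . . . . . . . . .
    . . . . . . . . . . .

Result: [24,36,12]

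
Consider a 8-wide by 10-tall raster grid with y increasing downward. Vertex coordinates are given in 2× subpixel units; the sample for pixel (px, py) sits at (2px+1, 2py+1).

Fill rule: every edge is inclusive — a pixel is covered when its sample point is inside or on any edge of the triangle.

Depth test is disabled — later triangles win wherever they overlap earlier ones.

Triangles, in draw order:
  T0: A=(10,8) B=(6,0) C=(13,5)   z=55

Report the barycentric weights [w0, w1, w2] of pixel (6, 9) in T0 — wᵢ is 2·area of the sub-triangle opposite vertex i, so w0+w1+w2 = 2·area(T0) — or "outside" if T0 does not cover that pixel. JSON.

T0:
  2·area = 36
  edge (10, 8)→(6, 0): d=(-4,-8) inclusive
  edge (6, 0)→(13, 5): d=(7,5) inclusive
  edge (13, 5)→(10, 8): d=(-3,3) inclusive
    (3,0)@(7, 1): e=[4,2,30] → X
    (4,0)@(9, 1): e=[20,-8,24] → .
    (3,1)@(7, 3): e=[-4,16,24] → .
    (4,1)@(9, 3): e=[12,6,18] → X
    (5,1)@(11, 3): e=[28,-4,12] → .
    (7,1)@(15, 3): e=[60,-24,0] → .  [on edge]
    (4,2)@(9, 5): e=[4,20,12] → X
    (5,2)@(11, 5): e=[20,10,6] → X
    (6,2)@(13, 5): e=[36,0,0] → X  [on edge]
    (7,2)@(15, 5): e=[52,-10,-6] → .
    (4,3)@(9, 7): e=[-4,34,6] → .
    (5,3)@(11, 7): e=[12,24,0] → X  [on edge]
    (4,4)@(9, 9): e=[-12,48,0] → .  [on edge]
    (3,5)@(7, 11): e=[-36,72,0] → .  [on edge]
    (2,6)@(5, 13): e=[-60,96,0] → .  [on edge]
    (1,7)@(3, 15): e=[-84,120,0] → .  [on edge]
    (0,8)@(1, 17): e=[-108,144,0] → .  [on edge]
  covered (6 px):
    . . . X . . . .
    . . . . X . . .
    . . . . X X X .
    . . . . . X . .
    . . . . . . . .
    . . . . . . . .
    . . . . . . . .
    . . . . . . . .
    . . . . . . . .
    . . . . . . . .

Final: "outside"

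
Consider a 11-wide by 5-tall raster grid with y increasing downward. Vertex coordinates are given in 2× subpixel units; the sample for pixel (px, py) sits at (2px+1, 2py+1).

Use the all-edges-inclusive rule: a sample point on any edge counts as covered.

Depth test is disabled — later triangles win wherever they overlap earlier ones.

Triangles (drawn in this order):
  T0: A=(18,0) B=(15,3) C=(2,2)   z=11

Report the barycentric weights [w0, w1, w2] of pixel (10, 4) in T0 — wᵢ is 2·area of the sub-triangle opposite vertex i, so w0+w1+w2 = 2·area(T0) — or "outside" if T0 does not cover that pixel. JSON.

T0:
  2·area = 42
  edge (18, 0)→(15, 3): d=(-3,3) inclusive
  edge (15, 3)→(2, 2): d=(-13,-1) inclusive
  edge (2, 2)→(18, 0): d=(16,-2) inclusive
    (5,0)@(11, 1): e=[18,22,2] → #
    (6,0)@(13, 1): e=[12,24,6] → #
    (7,0)@(15, 1): e=[6,26,10] → #
    (8,0)@(17, 1): e=[0,28,14] → #  [on edge]
    (9,0)@(19, 1): e=[-6,30,18] → ·
    (5,1)@(11, 3): e=[12,-4,34] → ·
    (6,1)@(13, 3): e=[6,-2,38] → ·
    (7,1)@(15, 3): e=[0,0,42] → #  [on edge]
    (8,1)@(17, 3): e=[-6,2,46] → ·
    (6,2)@(13, 5): e=[0,-28,70] → ·  [on edge]
    (7,2)@(15, 5): e=[-6,-26,74] → ·
    (5,3)@(11, 7): e=[0,-56,98] → ·  [on edge]
    (4,4)@(9, 9): e=[0,-84,126] → ·  [on edge]
  covered (5 px):
    · · · · · # # # # · ·
    · · · · · · · # · · ·
    · · · · · · · · · · ·
    · · · · · · · · · · ·
    · · · · · · · · · · ·

Result: "outside"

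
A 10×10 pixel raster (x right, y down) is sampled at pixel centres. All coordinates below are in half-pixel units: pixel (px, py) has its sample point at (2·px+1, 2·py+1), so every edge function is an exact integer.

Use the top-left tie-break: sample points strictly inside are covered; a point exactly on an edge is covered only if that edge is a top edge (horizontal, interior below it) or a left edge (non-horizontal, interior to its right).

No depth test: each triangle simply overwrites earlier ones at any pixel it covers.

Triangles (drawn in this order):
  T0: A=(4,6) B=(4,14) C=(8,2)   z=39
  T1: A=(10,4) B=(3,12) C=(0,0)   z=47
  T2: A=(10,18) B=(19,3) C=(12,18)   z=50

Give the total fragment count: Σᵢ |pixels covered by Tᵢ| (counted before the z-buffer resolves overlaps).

T0:
  2·area = 32  (B↔C swapped to make it positive)
  edge (4, 6)→(8, 2): d=(4,-4) top-left  bias=+0
  edge (8, 2)→(4, 14): d=(-4,12) right/bottom  bias=-1
  edge (4, 14)→(4, 6): d=(0,-8) top-left  bias=+0
    (4,0)@(9, 1): e=[0,-8,40] → ·  [on edge]
    (3,1)@(7, 3): e=[0,8,24] → #  [on edge]
    (4,1)@(9, 3): e=[8,-16,40] → ·
    (2,2)@(5, 5): e=[0,24,8] → #  [on edge]
    (3,2)@(7, 5): e=[8,0,24] → ·  [on edge]
    (1,3)@(3, 7): e=[0,40,-8] → ·  [on edge]
    (2,3)@(5, 7): e=[8,16,8] → #
    (3,3)@(7, 7): e=[16,-8,24] → ·
    (0,4)@(1, 9): e=[0,56,-24] → ·  [on edge]
    (2,4)@(5, 9): e=[16,8,8] → #
    (3,4)@(7, 9): e=[24,-16,24] → ·
    (2,5)@(5, 11): e=[24,0,8] → ·  [on edge]
    (1,8)@(3, 17): e=[40,0,-8] → ·  [on edge]
  covered (4 px):
    · · · · · · · · · ·
    · · · # · · · · · ·
    · · # · · · · · · ·
    · · # · · · · · · ·
    · · # · · · · · · ·
    · · · · · · · · · ·
    · · · · · · · · · ·
    · · · · · · · · · ·
    · · · · · · · · · ·
    · · · · · · · · · ·
T1:
  2·area = 108
  edge (10, 4)→(3, 12): d=(-7,8) right/bottom  bias=-1
  edge (3, 12)→(0, 0): d=(-3,-12) top-left  bias=+0
  edge (0, 0)→(10, 4): d=(10,4) right/bottom  bias=-1
    (0,0)@(1, 1): e=[93,9,6] → #
    (1,0)@(3, 1): e=[77,33,-2] → ·
    (0,1)@(1, 3): e=[79,3,26] → #
    (1,1)@(3, 3): e=[63,27,18] → #
    (2,1)@(5, 3): e=[47,51,10] → #
    (3,1)@(7, 3): e=[31,75,2] → #
    (4,1)@(9, 3): e=[15,99,-6] → ·
    (0,2)@(1, 5): e=[65,-3,46] → ·
    (1,2)@(3, 5): e=[49,21,38] → #
    (4,2)@(9, 5): e=[1,93,14] → #
    (5,2)@(11, 5): e=[-15,117,6] → ·
    (1,3)@(3, 7): e=[35,15,58] → #
  covered (15 px):
    # · · · · · · · · ·
    # # # # · · · · · ·
    · # # # # · · · · ·
    · # # # · · · · · ·
    · # # · · · · · · ·
    · # · · · · · · · ·
    · · · · · · · · · ·
    · · · · · · · · · ·
    · · · · · · · · · ·
    · · · · · · · · · ·
T2:
  2·area = 30
  edge (10, 18)→(19, 3): d=(9,-15) top-left  bias=+0
  edge (19, 3)→(12, 18): d=(-7,15) right/bottom  bias=-1
  edge (12, 18)→(10, 18): d=(-2,0) right/bottom  bias=-1
    (9,1)@(19, 3): e=[0,0,30] → ·  [on edge]
    (8,3)@(17, 7): e=[6,2,22] → #
    (9,3)@(19, 7): e=[36,-28,22] → ·
    (8,4)@(17, 9): e=[24,-12,18] → ·
    (7,5)@(15, 11): e=[12,4,14] → #
    (8,5)@(17, 11): e=[42,-26,14] → ·
    (6,6)@(13, 13): e=[0,20,10] → #  [on edge]
    (7,6)@(15, 13): e=[30,-10,10] → ·
    (6,7)@(13, 15): e=[18,6,6] → #
    (7,7)@(15, 15): e=[48,-24,6] → ·
    (5,8)@(11, 17): e=[6,22,2] → #
    (6,8)@(13, 17): e=[36,-8,2] → ·
  covered (5 px):
    · · · · · · · · · ·
    · · · · · · · · · ·
    · · · · · · · · · ·
    · · · · · · · · # ·
    · · · · · · · · · ·
    · · · · · · · # · ·
    · · · · · · # · · ·
    · · · · · · # · · ·
    · · · · · # · · · ·
    · · · · · · · · · ·

Answer: 24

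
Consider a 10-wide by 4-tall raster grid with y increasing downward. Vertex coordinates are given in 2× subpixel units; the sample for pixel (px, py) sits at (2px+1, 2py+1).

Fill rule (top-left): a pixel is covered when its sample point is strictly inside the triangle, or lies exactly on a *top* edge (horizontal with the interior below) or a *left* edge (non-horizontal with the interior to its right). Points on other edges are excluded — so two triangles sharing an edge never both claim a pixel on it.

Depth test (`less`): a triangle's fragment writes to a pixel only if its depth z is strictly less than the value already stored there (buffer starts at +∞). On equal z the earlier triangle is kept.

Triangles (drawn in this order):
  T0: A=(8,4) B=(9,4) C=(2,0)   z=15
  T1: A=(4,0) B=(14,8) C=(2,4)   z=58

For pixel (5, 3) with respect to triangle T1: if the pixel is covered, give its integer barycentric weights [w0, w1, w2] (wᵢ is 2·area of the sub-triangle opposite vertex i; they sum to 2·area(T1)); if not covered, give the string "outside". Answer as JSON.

T0:
  2·area = 4  (B↔C swapped to make it positive)
  edge (8, 4)→(2, 0): d=(-6,-4) top-left  bias=+0
  edge (2, 0)→(9, 4): d=(7,4) right/bottom  bias=-1
  edge (9, 4)→(8, 4): d=(-1,0) right/bottom  bias=-1
    (3,1)@(7, 3): e=[2,1,1] → █
    (4,1)@(9, 3): e=[10,-7,1] → ·
    (3,2)@(7, 5): e=[-10,15,-1] → ·
  covered (1 px):
    · · · · · · · · · ·
    · · · █ · · · · · ·
    · · · · · · · · · ·
    · · · · · · · · · ·
T1:
  2·area = 56
  edge (4, 0)→(14, 8): d=(10,8) right/bottom  bias=-1
  edge (14, 8)→(2, 4): d=(-12,-4) top-left  bias=+0
  edge (2, 4)→(4, 0): d=(2,-4) top-left  bias=+0
    (2,0)@(5, 1): e=[2,48,6] → █
    (3,0)@(7, 1): e=[-14,56,14] → ·
    (1,1)@(3, 3): e=[38,16,2] → █
    (3,1)@(7, 3): e=[6,32,18] → █
    (4,1)@(9, 3): e=[-10,40,26] → ·
    (1,2)@(3, 5): e=[58,-8,6] → ·
    (2,2)@(5, 5): e=[42,0,14] → █  [on edge]
    (4,2)@(9, 5): e=[10,16,30] → █
    (5,2)@(11, 5): e=[-6,24,38] → ·
    (2,3)@(5, 7): e=[62,-24,18] → ·
    (3,3)@(7, 7): e=[46,-16,26] → ·
    (4,3)@(9, 7): e=[30,-8,34] → ·
    (5,3)@(11, 7): e=[14,0,42] → █  [on edge]
  covered (8 px):
    · · █ · · · · · · ·
    · █ █ █ · · · · · ·
    · · █ █ █ · · · · ·
    · · · · · █ · · · ·

Answer: [0,42,14]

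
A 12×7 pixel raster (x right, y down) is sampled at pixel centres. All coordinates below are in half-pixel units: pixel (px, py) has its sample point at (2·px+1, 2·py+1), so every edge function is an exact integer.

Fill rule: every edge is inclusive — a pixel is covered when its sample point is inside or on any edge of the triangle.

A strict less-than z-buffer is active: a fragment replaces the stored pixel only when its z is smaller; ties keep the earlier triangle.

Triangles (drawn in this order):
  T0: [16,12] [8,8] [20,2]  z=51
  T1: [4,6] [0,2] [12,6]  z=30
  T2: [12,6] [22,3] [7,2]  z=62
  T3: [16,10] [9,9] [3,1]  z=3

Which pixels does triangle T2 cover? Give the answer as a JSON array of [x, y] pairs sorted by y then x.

T0:
  2·area = 96
  edge (16, 12)→(8, 8): d=(-8,-4) inclusive
  edge (8, 8)→(20, 2): d=(12,-6) inclusive
  edge (20, 2)→(16, 12): d=(-4,10) inclusive
    (9,1)@(19, 3): e=[84,6,6] → █
    (10,1)@(21, 3): e=[92,18,-14] → ·
    (7,2)@(15, 5): e=[52,6,38] → █
    (8,2)@(17, 5): e=[60,18,18] → █
    (9,2)@(19, 5): e=[68,30,-2] → ·
    (5,3)@(11, 7): e=[20,6,70] → █
    (6,3)@(13, 7): e=[28,18,50] → █
    (9,3)@(19, 7): e=[52,54,-10] → ·
    (5,4)@(11, 9): e=[4,30,62] → █
    (9,4)@(19, 9): e=[36,78,-18] → ·
    (5,5)@(11, 11): e=[-12,54,54] → ·
    (6,5)@(13, 11): e=[-4,66,34] → ·
  covered (12 px):
    · · · · · · · · · · · ·
    · · · · · · · · · █ · ·
    · · · · · · · █ █ · · ·
    · · · · · █ █ █ █ · · ·
    · · · · · █ █ █ █ · · ·
    · · · · · · · █ · · · ·
    · · · · · · · · · · · ·
T1:
  2·area = 32
  edge (4, 6)→(0, 2): d=(-4,-4) inclusive
  edge (0, 2)→(12, 6): d=(12,4) inclusive
  edge (12, 6)→(4, 6): d=(-8,0) inclusive
    (0,1)@(1, 3): e=[0,8,24] → █  [on edge]
    (1,1)@(3, 3): e=[8,0,24] → █  [on edge]
    (2,1)@(5, 3): e=[16,-8,24] → ·
    (0,2)@(1, 5): e=[-8,32,8] → ·
    (1,2)@(3, 5): e=[0,24,8] → █  [on edge]
    (2,2)@(5, 5): e=[8,16,8] → █
    (3,2)@(7, 5): e=[16,8,8] → █
    (4,2)@(9, 5): e=[24,0,8] → █  [on edge]
    (5,2)@(11, 5): e=[32,-8,8] → ·
    (1,3)@(3, 7): e=[-8,48,-8] → ·
    (2,3)@(5, 7): e=[0,40,-8] → ·  [on edge]
    (3,3)@(7, 7): e=[8,32,-8] → ·
    (7,3)@(15, 7): e=[40,0,-8] → ·  [on edge]
    (3,4)@(7, 9): e=[0,56,-24] → ·  [on edge]
    (10,4)@(21, 9): e=[56,0,-24] → ·  [on edge]
    (4,5)@(9, 11): e=[0,72,-40] → ·  [on edge]
    (5,6)@(11, 13): e=[0,88,-56] → ·  [on edge]
  covered (6 px):
    · · · · · · · · · · · ·
    █ █ · · · · · · · · · ·
    · █ █ █ █ · · · · · · ·
    · · · · · · · · · · · ·
    · · · · · · · · · · · ·
    · · · · · · · · · · · ·
    · · · · · · · · · · · ·
T2:
  2·area = 55  (B↔C swapped to make it positive)
  edge (12, 6)→(7, 2): d=(-5,-4) inclusive
  edge (7, 2)→(22, 3): d=(15,1) inclusive
  edge (22, 3)→(12, 6): d=(-10,3) inclusive
    (4,1)@(9, 3): e=[3,13,39] → █
    (5,1)@(11, 3): e=[11,11,33] → █
    (6,1)@(13, 3): e=[19,9,27] → █
    (7,1)@(15, 3): e=[27,7,21] → █
    (8,1)@(17, 3): e=[35,5,15] → █
    (9,1)@(19, 3): e=[43,3,9] → █
    (10,1)@(21, 3): e=[51,1,3] → █
    (11,1)@(23, 3): e=[59,-1,-3] → ·
    (4,2)@(9, 5): e=[-7,43,19] → ·
    (5,2)@(11, 5): e=[1,41,13] → █
    (8,2)@(17, 5): e=[25,35,-5] → ·
    (9,2)@(19, 5): e=[33,33,-11] → ·
  covered (10 px):
    · · · · · · · · · · · ·
    · · · · █ █ █ █ █ █ █ ·
    · · · · · █ █ █ · · · ·
    · · · · · · · · · · · ·
    · · · · · · · · · · · ·
    · · · · · · · · · · · ·
    · · · · · · · · · · · ·
T3:
  2·area = 50
  edge (16, 10)→(9, 9): d=(-7,-1) inclusive
  edge (9, 9)→(3, 1): d=(-6,-8) inclusive
  edge (3, 1)→(16, 10): d=(13,9) inclusive
    (1,0)@(3, 1): e=[50,0,0] → █  [on edge]
    (2,0)@(5, 1): e=[52,16,-18] → ·
    (1,1)@(3, 3): e=[36,-12,26] → ·
    (2,1)@(5, 3): e=[38,4,8] → █
    (3,1)@(7, 3): e=[40,20,-10] → ·
    (2,2)@(5, 5): e=[24,-8,34] → ·
    (3,2)@(7, 5): e=[26,8,16] → █
    (4,2)@(9, 5): e=[28,24,-2] → ·
    (3,3)@(7, 7): e=[12,-4,42] → ·
    (4,3)@(9, 7): e=[14,12,24] → █
    (5,3)@(11, 7): e=[16,28,6] → █
    (6,3)@(13, 7): e=[18,44,-12] → ·
    (4,4)@(9, 9): e=[0,0,50] → █  [on edge]
    (11,5)@(23, 11): e=[0,100,-50] → ·  [on edge]
  covered (8 px):
    · █ · · · · · · · · · ·
    · · █ · · · · · · · · ·
    · · · █ · · · · · · · ·
    · · · · █ █ · · · · · ·
    · · · · █ █ █ · · · · ·
    · · · · · · · · · · · ·
    · · · · · · · · · · · ·

Final: [[4,1],[5,1],[6,1],[7,1],[8,1],[9,1],[10,1],[5,2],[6,2],[7,2]]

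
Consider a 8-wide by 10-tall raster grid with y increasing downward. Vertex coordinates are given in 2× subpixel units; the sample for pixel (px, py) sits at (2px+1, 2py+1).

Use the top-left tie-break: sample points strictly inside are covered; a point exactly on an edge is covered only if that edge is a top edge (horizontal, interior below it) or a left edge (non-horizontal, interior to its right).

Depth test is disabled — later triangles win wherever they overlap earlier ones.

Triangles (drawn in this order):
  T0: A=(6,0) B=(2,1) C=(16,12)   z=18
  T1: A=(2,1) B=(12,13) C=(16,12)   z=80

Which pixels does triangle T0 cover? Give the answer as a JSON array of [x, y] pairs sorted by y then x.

T0:
  2·area = 58  (B↔C swapped to make it positive)
  edge (6, 0)→(16, 12): d=(10,12) right/bottom  bias=-1
  edge (16, 12)→(2, 1): d=(-14,-11) top-left  bias=+0
  edge (2, 1)→(6, 0): d=(4,-1) top-left  bias=+0
    (1,0)@(3, 1): e=[46,11,1] → #
    (2,0)@(5, 1): e=[22,33,3] → #
    (3,0)@(7, 1): e=[-2,55,5] → ·
    (1,1)@(3, 3): e=[66,-17,9] → ·
    (2,1)@(5, 3): e=[42,5,11] → #
    (3,1)@(7, 3): e=[18,27,13] → #
    (4,1)@(9, 3): e=[-6,49,15] → ·
    (2,2)@(5, 5): e=[62,-23,19] → ·
    (3,2)@(7, 5): e=[38,-1,21] → ·
    (4,2)@(9, 5): e=[14,21,23] → #
    (5,2)@(11, 5): e=[-10,43,25] → ·
    (4,3)@(9, 7): e=[34,-7,31] → ·
  covered (8 px):
    · # # · · · · ·
    · · # # · · · ·
    · · · · # · · ·
    · · · · · # · ·
    · · · · · · # ·
    · · · · · · · #
    · · · · · · · ·
    · · · · · · · ·
    · · · · · · · ·
    · · · · · · · ·
T1:
  2·area = 58  (B↔C swapped to make it positive)
  edge (2, 1)→(16, 12): d=(14,11) right/bottom  bias=-1
  edge (16, 12)→(12, 13): d=(-4,1) right/bottom  bias=-1
  edge (12, 13)→(2, 1): d=(-10,-12) top-left  bias=+0
    (3,2)@(7, 5): e=[1,37,20] → #
    (4,2)@(9, 5): e=[-21,35,44] → ·
    (3,3)@(7, 7): e=[29,29,0] → #  [on edge]
    (4,3)@(9, 7): e=[7,27,24] → #
    (5,3)@(11, 7): e=[-15,25,48] → ·
    (3,4)@(7, 9): e=[57,21,-20] → ·
    (4,4)@(9, 9): e=[35,19,4] → #
    (5,4)@(11, 9): e=[13,17,28] → #
    (6,4)@(13, 9): e=[-9,15,52] → ·
    (4,5)@(9, 11): e=[63,11,-16] → ·
    (5,5)@(11, 11): e=[41,9,8] → #
    (6,5)@(13, 11): e=[19,7,32] → #
  covered (7 px):
    · · · · · · · ·
    · · · · · · · ·
    · · · # · · · ·
    · · · # # · · ·
    · · · · # # · ·
    · · · · · # # ·
    · · · · · · · ·
    · · · · · · · ·
    · · · · · · · ·
    · · · · · · · ·

Result: [[1,0],[2,0],[2,1],[3,1],[4,2],[5,3],[6,4],[7,5]]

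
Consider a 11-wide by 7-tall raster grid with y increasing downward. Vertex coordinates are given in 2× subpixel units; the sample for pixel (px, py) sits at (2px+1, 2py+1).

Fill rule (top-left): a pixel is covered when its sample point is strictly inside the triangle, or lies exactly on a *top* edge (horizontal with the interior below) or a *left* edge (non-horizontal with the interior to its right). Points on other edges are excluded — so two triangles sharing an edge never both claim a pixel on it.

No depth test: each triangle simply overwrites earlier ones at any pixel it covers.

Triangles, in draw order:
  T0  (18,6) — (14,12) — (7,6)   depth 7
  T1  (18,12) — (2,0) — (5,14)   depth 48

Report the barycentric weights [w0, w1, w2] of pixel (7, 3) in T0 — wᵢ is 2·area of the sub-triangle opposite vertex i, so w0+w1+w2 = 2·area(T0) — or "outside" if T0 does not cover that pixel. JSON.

T0:
  2·area = 66
  edge (18, 6)→(14, 12): d=(-4,6) right/bottom  bias=-1
  edge (14, 12)→(7, 6): d=(-7,-6) top-left  bias=+0
  edge (7, 6)→(18, 6): d=(11,0) top-left  bias=+0
    (4,3)@(9, 7): e=[50,5,11] → X
    (5,3)@(11, 7): e=[38,17,11] → X
    (6,3)@(13, 7): e=[26,29,11] → X
    (7,3)@(15, 7): e=[14,41,11] → X
    (8,3)@(17, 7): e=[2,53,11] → X
    (9,3)@(19, 7): e=[-10,65,11] → .
    (4,4)@(9, 9): e=[42,-9,33] → .
    (5,4)@(11, 9): e=[30,3,33] → X
    (8,4)@(17, 9): e=[-6,39,33] → .
    (5,5)@(11, 11): e=[22,-11,55] → .
    (6,5)@(13, 11): e=[10,1,55] → X
    (7,5)@(15, 11): e=[-2,13,55] → .
  covered (9 px):
    . . . . . . . . . . .
    . . . . . . . . . . .
    . . . . . . . . . . .
    . . . . X X X X X . .
    . . . . . X X X . . .
    . . . . . . X . . . .
    . . . . . . . . . . .
T1:
  2·area = 188  (B↔C swapped to make it positive)
  edge (18, 12)→(5, 14): d=(-13,2) right/bottom  bias=-1
  edge (5, 14)→(2, 0): d=(-3,-14) top-left  bias=+0
  edge (2, 0)→(18, 12): d=(16,12) right/bottom  bias=-1
    (1,0)@(3, 1): e=[173,11,4] → X
    (2,0)@(5, 1): e=[169,39,-20] → .
    (1,1)@(3, 3): e=[147,5,36] → X
    (2,1)@(5, 3): e=[143,33,12] → X
    (3,1)@(7, 3): e=[139,61,-12] → .
    (1,2)@(3, 5): e=[121,-1,68] → .
    (2,2)@(5, 5): e=[117,27,44] → X
    (3,2)@(7, 5): e=[113,55,20] → X
    (4,2)@(9, 5): e=[109,83,-4] → .
    (2,3)@(5, 7): e=[91,21,76] → X
    (4,3)@(9, 7): e=[83,77,28] → X
    (5,3)@(11, 7): e=[79,105,4] → X
  covered (24 px):
    . X . . . . . . . . .
    . X X . . . . . . . .
    . . X X . . . . . . .
    . . X X X X . . . . .
    . . X X X X X . . . .
    . . X X X X X X . . .
    . . X X X X . . . . .

Final: [41,11,14]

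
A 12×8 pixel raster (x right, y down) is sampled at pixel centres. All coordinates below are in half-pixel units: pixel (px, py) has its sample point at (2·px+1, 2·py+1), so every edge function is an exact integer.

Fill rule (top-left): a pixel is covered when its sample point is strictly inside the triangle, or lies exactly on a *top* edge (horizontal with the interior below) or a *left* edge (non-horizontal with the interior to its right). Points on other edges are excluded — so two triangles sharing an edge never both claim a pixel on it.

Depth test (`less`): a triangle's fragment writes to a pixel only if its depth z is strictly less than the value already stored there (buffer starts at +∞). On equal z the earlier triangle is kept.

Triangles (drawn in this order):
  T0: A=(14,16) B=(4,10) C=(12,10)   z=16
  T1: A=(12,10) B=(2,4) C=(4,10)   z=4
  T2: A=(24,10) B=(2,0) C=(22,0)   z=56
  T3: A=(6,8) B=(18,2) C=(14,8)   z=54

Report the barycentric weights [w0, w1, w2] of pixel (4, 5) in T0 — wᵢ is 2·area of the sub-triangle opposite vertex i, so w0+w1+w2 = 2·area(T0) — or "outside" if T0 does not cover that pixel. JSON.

T0:
  2·area = 48
  edge (14, 16)→(4, 10): d=(-10,-6) top-left  bias=+0
  edge (4, 10)→(12, 10): d=(8,0) top-left  bias=+0
  edge (12, 10)→(14, 16): d=(2,6) right/bottom  bias=-1
    (4,0)@(9, 1): e=[120,-72,0] → .  [on edge]
    (5,3)@(11, 7): e=[72,-24,0] → .  [on edge]
    (3,5)@(7, 11): e=[8,8,32] → X
    (4,5)@(9, 11): e=[20,8,20] → X
    (5,5)@(11, 11): e=[32,8,8] → X
    (6,5)@(13, 11): e=[44,8,-4] → .
    (3,6)@(7, 13): e=[-12,24,36] → .
    (4,6)@(9, 13): e=[0,24,24] → X  [on edge]
    (6,6)@(13, 13): e=[24,24,0] → .  [on edge]
    (4,7)@(9, 15): e=[-20,40,28] → .
    (5,7)@(11, 15): e=[-8,40,16] → .
    (6,7)@(13, 15): e=[4,40,4] → X
  covered (6 px):
    . . . . . . . . . . . .
    . . . . . . . . . . . .
    . . . . . . . . . . . .
    . . . . . . . . . . . .
    . . . . . . . . . . . .
    . . . X X X . . . . . .
    . . . . X X . . . . . .
    . . . . . . X . . . . .
T1:
  2·area = 48  (B↔C swapped to make it positive)
  edge (12, 10)→(4, 10): d=(-8,0) right/bottom  bias=-1
  edge (4, 10)→(2, 4): d=(-2,-6) top-left  bias=+0
  edge (2, 4)→(12, 10): d=(10,6) right/bottom  bias=-1
    (0,0)@(1, 1): e=[72,0,-24] → .  [on edge]
    (1,2)@(3, 5): e=[40,4,4] → X
    (2,2)@(5, 5): e=[40,16,-8] → .
    (1,3)@(3, 7): e=[24,0,24] → X  [on edge]
    (2,3)@(5, 7): e=[24,12,12] → X
    (3,3)@(7, 7): e=[24,24,0] → .  [on edge]
    (1,4)@(3, 9): e=[8,-4,44] → .
    (2,4)@(5, 9): e=[8,8,32] → X
    (3,4)@(7, 9): e=[8,20,20] → X
    (4,4)@(9, 9): e=[8,32,8] → X
    (5,4)@(11, 9): e=[8,44,-4] → .
    (2,5)@(5, 11): e=[-8,4,52] → .
    (2,6)@(5, 13): e=[-24,0,72] → .  [on edge]
    (8,6)@(17, 13): e=[-24,72,0] → .  [on edge]
  covered (6 px):
    . . . . . . . . . . . .
    . . . . . . . . . . . .
    . X . . . . . . . . . .
    . X X . . . . . . . . .
    . . X X X . . . . . . .
    . . . . . . . . . . . .
    . . . . . . . . . . . .
    . . . . . . . . . . . .
T2:
  2·area = 200
  edge (24, 10)→(2, 0): d=(-22,-10) top-left  bias=+0
  edge (2, 0)→(22, 0): d=(20,0) top-left  bias=+0
  edge (22, 0)→(24, 10): d=(2,10) right/bottom  bias=-1
    (2,0)@(5, 1): e=[8,20,172] → X
    (3,0)@(7, 1): e=[28,20,152] → X
    (4,0)@(9, 1): e=[48,20,132] → X
    (5,0)@(11, 1): e=[68,20,112] → X
    (6,0)@(13, 1): e=[88,20,92] → X
    (7,0)@(15, 1): e=[108,20,72] → X
    (8,0)@(17, 1): e=[128,20,52] → X
    (9,0)@(19, 1): e=[148,20,32] → X
    (10,0)@(21, 1): e=[168,20,12] → X
    (11,0)@(23, 1): e=[188,20,-8] → .
    (2,1)@(5, 3): e=[-36,60,176] → .
    (3,1)@(7, 3): e=[-16,60,156] → .
    (6,2)@(13, 5): e=[0,100,100] → X  [on edge]
    (11,2)@(23, 5): e=[100,100,0] → .  [on edge]
  covered (25 px):
    . . X X X X X X X X X .
    . . . . X X X X X X X .
    . . . . . . X X X X X .
    . . . . . . . . . X X X
    . . . . . . . . . . . X
    . . . . . . . . . . . .
    . . . . . . . . . . . .
    . . . . . . . . . . . .
T3:
  2·area = 48
  edge (6, 8)→(18, 2): d=(12,-6) top-left  bias=+0
  edge (18, 2)→(14, 8): d=(-4,6) right/bottom  bias=-1
  edge (14, 8)→(6, 8): d=(-8,0) right/bottom  bias=-1
    (8,1)@(17, 3): e=[6,2,40] → X
    (9,1)@(19, 3): e=[18,-10,40] → .
    (6,2)@(13, 5): e=[6,18,24] → X
    (7,2)@(15, 5): e=[18,6,24] → X
    (8,2)@(17, 5): e=[30,-6,24] → .
    (4,3)@(9, 7): e=[6,34,8] → X
    (5,3)@(11, 7): e=[18,22,8] → X
    (7,3)@(15, 7): e=[42,-2,8] → .
    (4,4)@(9, 9): e=[30,26,-8] → .
    (5,4)@(11, 9): e=[42,14,-8] → .
    (6,4)@(13, 9): e=[54,2,-8] → .
  covered (6 px):
    . . . . . . . . . . . .
    . . . . . . . . X . . .
    . . . . . . X X . . . .
    . . . . X X X . . . . .
    . . . . . . . . . . . .
    . . . . . . . . . . . .
    . . . . . . . . . . . .
    . . . . . . . . . . . .

Answer: [8,20,20]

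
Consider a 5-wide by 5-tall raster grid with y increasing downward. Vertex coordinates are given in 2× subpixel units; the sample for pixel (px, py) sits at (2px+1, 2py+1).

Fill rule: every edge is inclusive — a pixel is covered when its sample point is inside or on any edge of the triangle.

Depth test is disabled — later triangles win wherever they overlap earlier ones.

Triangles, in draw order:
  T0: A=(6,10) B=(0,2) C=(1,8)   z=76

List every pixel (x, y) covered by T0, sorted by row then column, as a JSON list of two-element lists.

T0:
  2·area = 28  (B↔C swapped to make it positive)
  edge (6, 10)→(1, 8): d=(-5,-2) inclusive
  edge (1, 8)→(0, 2): d=(-1,-6) inclusive
  edge (0, 2)→(6, 10): d=(6,8) inclusive
    (0,2)@(1, 5): e=[15,3,10] → #
    (1,2)@(3, 5): e=[19,15,-6] → ·
    (0,3)@(1, 7): e=[5,1,22] → #
    (1,3)@(3, 7): e=[9,13,6] → #
    (2,3)@(5, 7): e=[13,25,-10] → ·
    (0,4)@(1, 9): e=[-5,-1,34] → ·
    (1,4)@(3, 9): e=[-1,11,18] → ·
    (2,4)@(5, 9): e=[3,23,2] → #
    (3,4)@(7, 9): e=[7,35,-14] → ·
  covered (4 px):
    · · · · ·
    · · · · ·
    # · · · ·
    # # · · ·
    · · # · ·

Final: [[0,2],[0,3],[1,3],[2,4]]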